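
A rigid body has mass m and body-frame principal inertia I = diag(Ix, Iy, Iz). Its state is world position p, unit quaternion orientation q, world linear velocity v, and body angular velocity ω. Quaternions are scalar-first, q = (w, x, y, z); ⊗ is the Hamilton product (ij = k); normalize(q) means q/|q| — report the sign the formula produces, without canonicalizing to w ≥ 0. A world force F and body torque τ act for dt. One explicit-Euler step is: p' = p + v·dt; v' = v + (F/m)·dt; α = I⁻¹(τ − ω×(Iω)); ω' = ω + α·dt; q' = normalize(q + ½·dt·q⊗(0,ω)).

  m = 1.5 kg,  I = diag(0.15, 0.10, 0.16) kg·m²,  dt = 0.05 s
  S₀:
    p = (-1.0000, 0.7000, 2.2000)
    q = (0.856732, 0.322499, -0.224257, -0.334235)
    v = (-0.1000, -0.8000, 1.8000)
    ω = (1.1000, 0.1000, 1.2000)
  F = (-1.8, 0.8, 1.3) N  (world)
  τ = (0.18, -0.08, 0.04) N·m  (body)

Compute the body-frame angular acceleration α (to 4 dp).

α = (1.1520, -0.6680, 0.2844)

gyro term ω×Iω = (0.0072, -0.0132, -0.0055)
α = I⁻¹(τ − ω×Iω) = (1.1520, -0.6680, 0.2844)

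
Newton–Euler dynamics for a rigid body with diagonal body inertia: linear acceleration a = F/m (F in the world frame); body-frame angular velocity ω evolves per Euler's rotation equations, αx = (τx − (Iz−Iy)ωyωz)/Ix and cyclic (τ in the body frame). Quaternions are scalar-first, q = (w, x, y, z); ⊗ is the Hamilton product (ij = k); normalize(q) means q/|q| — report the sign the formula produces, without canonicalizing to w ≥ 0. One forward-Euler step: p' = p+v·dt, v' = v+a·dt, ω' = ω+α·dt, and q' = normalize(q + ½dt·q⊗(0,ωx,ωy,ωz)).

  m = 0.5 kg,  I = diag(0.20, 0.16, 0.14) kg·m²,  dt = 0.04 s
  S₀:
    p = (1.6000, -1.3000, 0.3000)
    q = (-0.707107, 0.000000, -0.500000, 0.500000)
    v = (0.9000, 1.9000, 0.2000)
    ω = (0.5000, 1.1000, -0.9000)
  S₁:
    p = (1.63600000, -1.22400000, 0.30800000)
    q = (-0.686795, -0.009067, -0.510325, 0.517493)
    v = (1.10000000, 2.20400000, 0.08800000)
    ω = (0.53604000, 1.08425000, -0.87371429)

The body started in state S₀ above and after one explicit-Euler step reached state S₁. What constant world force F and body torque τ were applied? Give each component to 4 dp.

velocity change Δv = (0.20000000, 0.30400000, -0.11200000)
F = m·Δv/dt = (2.5000, 3.8000, -1.4000)
ω₁ − ω₀ = (0.03604000, -0.01575000, 0.02628571)
ω₀×(Iω₀) = (0.0198, -0.0270, -0.0220)
I·α + gyro = (0.2000, -0.0900, 0.0700)

F = (2.5000, 3.8000, -1.4000)
τ = (0.2000, -0.0900, 0.0700)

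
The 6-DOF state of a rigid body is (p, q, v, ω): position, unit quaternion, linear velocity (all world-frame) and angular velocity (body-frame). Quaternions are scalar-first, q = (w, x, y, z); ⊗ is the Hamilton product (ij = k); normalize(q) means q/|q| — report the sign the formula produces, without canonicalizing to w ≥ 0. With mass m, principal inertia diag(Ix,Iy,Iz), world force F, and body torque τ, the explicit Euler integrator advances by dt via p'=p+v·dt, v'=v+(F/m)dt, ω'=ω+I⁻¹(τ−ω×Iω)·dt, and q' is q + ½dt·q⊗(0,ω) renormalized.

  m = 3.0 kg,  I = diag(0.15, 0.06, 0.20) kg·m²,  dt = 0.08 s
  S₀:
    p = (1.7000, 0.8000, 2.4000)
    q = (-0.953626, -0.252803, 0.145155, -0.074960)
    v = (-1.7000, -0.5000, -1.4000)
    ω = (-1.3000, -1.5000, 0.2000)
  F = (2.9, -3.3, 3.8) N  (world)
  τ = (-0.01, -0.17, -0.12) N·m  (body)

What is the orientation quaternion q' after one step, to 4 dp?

Hamilton product q⊗(0,ω) = (-0.0959194, 1.1563048, 1.5784476, 0.3771808)
q + ½dt·q⊗(0,ω), renormalized = (-0.9544, -0.2059, 0.2076, -0.0597)

q' = (-0.9544, -0.2059, 0.2076, -0.0597)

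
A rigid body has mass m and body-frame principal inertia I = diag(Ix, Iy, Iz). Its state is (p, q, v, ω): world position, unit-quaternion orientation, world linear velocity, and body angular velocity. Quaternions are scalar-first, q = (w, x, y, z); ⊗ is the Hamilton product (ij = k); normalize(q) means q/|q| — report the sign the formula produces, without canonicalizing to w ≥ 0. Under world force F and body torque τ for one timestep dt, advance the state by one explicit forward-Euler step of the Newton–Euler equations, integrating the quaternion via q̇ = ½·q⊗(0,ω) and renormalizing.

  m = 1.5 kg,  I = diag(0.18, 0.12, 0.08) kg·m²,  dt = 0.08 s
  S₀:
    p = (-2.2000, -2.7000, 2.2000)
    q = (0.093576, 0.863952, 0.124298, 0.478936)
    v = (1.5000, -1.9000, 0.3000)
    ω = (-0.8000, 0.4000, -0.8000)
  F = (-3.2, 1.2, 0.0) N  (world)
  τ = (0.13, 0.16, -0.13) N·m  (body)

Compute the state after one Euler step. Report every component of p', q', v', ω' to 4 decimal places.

p' = (-2.0800, -2.8520, 2.2240)
q' = (0.1344, 0.8483, 0.1380, 0.4932)
v' = (1.3293, -1.8360, 0.3000)
ω' = (-0.7479, 0.4640, -0.9492)

α = I⁻¹(τ − ω×Iω) = (0.6511, 0.8000, -1.8650)
ω + α·dt = (-0.7479, 0.4640, -0.9492)
2q̇ = q⊗(0,ω) = (1.0245912, -0.3658736, 0.3454432, 0.3701584)
q' = normalize(q + ½dt·q⊗(0,ω)) = (0.1344, 0.8483, 0.1380, 0.4932)
a = F/m = (-2.1333, 0.8000, 0.0000)
new position p' = (-2.0800, -2.8520, 2.2240)
new velocity v' = (1.3293, -1.8360, 0.3000)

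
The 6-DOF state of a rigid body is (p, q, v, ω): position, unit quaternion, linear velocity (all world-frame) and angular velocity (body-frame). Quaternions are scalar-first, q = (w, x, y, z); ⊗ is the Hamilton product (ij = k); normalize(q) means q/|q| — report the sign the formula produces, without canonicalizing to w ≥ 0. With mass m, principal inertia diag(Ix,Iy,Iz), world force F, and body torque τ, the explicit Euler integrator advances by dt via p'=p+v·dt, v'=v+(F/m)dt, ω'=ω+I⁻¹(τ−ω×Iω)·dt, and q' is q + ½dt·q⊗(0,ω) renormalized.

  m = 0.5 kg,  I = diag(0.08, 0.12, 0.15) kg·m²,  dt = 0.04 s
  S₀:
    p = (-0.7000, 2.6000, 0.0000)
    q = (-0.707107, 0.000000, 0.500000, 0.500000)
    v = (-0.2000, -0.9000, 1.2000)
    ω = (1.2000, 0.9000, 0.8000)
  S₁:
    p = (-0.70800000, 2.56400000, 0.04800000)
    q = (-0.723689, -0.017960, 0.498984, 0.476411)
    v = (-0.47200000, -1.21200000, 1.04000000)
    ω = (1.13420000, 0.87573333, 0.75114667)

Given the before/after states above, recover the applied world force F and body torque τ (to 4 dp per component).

Δω = ω₁−ω₀ = (-0.06580000, -0.02426667, -0.04885333)
ω₀×(Iω₀) = (0.0216, -0.0672, 0.0432)
I·α + gyro = (-0.1100, -0.1400, -0.1400)
Δv = v₁−v₀ = (-0.27200000, -0.31200000, -0.16000000)
applied force F = (-3.4000, -3.9000, -2.0000)

F = (-3.4000, -3.9000, -2.0000)
τ = (-0.1100, -0.1400, -0.1400)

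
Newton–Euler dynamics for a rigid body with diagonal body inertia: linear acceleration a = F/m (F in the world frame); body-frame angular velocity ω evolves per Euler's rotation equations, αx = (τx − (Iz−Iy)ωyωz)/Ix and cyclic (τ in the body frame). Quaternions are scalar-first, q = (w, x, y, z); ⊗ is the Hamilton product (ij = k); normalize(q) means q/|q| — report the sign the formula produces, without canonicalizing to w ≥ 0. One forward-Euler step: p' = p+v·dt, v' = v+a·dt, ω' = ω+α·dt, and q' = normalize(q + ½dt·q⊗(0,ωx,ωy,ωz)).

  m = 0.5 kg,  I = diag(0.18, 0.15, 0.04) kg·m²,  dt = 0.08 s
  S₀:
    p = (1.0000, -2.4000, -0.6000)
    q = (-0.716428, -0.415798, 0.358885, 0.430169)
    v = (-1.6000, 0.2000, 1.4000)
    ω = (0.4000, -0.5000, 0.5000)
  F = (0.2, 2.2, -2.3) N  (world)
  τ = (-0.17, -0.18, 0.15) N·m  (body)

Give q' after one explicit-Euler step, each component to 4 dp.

Hamilton product q⊗(0,ω) = (0.1306772, 0.1079558, 0.7381806, -0.2938690)
q + ½dt·q⊗(0,ω), renormalized = (-0.7108, -0.4113, 0.3882, 0.4182)

q' = (-0.7108, -0.4113, 0.3882, 0.4182)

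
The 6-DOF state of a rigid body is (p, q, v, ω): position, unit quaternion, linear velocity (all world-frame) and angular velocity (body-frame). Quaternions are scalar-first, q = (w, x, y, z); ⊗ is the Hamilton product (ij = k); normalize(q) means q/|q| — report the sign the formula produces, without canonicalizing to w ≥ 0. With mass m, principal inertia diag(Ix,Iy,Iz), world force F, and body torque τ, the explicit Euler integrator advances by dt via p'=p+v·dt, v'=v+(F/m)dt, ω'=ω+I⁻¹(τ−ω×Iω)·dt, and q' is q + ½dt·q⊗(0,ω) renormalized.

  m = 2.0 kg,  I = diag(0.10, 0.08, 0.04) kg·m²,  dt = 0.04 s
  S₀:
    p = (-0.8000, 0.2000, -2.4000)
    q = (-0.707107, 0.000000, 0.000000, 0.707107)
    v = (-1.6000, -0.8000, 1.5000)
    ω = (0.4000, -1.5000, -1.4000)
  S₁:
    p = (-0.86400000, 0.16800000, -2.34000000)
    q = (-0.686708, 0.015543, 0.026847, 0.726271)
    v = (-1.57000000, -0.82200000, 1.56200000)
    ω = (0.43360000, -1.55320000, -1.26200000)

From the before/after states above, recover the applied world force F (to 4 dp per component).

velocity change Δv = (0.03000000, -0.02200000, 0.06200000)
applied force F = (1.5000, -1.1000, 3.1000)

F = (1.5000, -1.1000, 3.1000)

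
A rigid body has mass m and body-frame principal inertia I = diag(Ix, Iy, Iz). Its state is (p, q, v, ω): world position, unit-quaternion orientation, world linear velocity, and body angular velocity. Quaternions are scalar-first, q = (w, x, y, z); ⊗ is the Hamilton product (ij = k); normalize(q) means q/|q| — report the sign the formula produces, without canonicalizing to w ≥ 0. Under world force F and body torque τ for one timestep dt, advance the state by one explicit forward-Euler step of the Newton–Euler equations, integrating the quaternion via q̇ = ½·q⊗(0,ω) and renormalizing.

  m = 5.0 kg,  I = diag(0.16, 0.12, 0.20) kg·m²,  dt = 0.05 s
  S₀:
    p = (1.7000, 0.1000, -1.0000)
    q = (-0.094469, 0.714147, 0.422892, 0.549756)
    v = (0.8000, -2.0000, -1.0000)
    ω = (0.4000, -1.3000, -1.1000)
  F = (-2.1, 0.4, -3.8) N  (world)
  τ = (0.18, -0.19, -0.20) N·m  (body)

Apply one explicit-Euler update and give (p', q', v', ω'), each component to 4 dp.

(τ − ω×Iω)/I = (0.4100, -1.7300, -1.1040)
ω' = ω + α·dt = (0.4205, -1.3865, -1.1552)
Hamilton product q⊗(0,ω) = (0.8688324, 0.2117140, 1.1282738, -0.9936320)
q' = normalize(q + ½dt·q⊗(0,ω)) = (-0.0727, 0.7188, 0.4507, 0.5244)
a = F/m = (-0.4200, 0.0800, -0.7600)
new position p' = (1.7400, 0.0000, -1.0500)
v + (F/m)dt = (0.7790, -1.9960, -1.0380)

p' = (1.7400, 0.0000, -1.0500)
q' = (-0.0727, 0.7188, 0.4507, 0.5244)
v' = (0.7790, -1.9960, -1.0380)
ω' = (0.4205, -1.3865, -1.1552)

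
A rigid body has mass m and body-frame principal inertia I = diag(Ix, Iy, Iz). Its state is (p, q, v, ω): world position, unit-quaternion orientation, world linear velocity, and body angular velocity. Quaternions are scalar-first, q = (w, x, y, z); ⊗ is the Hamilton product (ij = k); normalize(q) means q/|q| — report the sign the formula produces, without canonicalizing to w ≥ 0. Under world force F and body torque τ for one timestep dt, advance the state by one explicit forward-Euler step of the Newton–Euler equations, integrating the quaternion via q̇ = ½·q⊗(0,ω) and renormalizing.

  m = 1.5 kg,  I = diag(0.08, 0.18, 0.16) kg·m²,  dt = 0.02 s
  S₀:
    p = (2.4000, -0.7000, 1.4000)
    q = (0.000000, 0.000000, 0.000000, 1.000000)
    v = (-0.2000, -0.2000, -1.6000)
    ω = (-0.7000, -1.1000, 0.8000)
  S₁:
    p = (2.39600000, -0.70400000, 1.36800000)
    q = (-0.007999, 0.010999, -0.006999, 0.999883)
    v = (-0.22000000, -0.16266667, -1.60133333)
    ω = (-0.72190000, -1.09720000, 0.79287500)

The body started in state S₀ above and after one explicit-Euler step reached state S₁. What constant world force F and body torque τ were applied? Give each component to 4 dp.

ω₁ − ω₀ = (-0.02190000, 0.00280000, -0.00712500)
ω₀×(Iω₀) = (0.0176, 0.0448, 0.0770)
I·α + gyro = (-0.0700, 0.0700, 0.0200)
velocity change Δv = (-0.02000000, 0.03733333, -0.00133333)
m·(v₁−v₀)/dt = (-1.5000, 2.8000, -0.1000)

F = (-1.5000, 2.8000, -0.1000)
τ = (-0.0700, 0.0700, 0.0200)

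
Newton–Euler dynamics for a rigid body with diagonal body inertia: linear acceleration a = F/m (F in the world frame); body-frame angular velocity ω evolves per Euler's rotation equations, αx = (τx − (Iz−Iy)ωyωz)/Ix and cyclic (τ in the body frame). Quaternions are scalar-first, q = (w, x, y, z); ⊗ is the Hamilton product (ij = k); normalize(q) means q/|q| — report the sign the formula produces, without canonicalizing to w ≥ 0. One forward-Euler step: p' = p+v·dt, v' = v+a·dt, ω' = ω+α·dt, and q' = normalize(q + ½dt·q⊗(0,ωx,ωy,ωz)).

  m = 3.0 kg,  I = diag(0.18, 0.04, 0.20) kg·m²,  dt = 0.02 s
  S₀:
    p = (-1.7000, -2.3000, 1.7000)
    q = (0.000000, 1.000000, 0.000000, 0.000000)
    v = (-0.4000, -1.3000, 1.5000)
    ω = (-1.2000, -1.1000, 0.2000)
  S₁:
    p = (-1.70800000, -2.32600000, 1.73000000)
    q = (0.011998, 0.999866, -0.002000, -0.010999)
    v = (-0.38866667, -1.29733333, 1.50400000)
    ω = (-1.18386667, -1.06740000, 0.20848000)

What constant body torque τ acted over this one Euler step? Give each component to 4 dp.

τ = (0.1100, 0.0700, -0.1000)

ω₁ − ω₀ = (0.01613333, 0.03260000, 0.00848000)
I·α + gyro = (0.1100, 0.0700, -0.1000)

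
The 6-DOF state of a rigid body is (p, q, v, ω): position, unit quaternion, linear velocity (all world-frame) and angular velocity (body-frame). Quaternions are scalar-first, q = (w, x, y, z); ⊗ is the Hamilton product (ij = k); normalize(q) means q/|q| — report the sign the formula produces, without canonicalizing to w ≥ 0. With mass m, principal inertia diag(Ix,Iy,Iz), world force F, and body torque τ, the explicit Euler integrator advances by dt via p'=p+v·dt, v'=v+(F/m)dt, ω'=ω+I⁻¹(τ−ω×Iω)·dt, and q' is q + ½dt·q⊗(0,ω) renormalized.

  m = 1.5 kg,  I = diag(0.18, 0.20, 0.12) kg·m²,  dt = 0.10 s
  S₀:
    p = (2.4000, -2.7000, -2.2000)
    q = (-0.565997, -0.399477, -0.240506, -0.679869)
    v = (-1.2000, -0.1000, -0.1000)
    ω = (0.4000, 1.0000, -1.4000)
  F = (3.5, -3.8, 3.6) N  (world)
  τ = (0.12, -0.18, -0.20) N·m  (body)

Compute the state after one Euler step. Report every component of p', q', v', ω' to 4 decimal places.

p + v·dt = (2.2800, -2.7100, -2.2100)
new velocity v' = (-0.9667, -0.3533, 0.1400)
(τ − ω×Iω)/I = (0.0444, -0.7320, -1.7333)
ω + α·dt = (0.4044, 0.9268, -1.5733)
q⊗(0,ω) = (-0.5515198, 0.7901786, -1.3972124, 0.4891212)
q + ½dt·q⊗(0,ω), renormalized = (-0.5913, -0.3586, -0.3092, -0.6529)

p' = (2.2800, -2.7100, -2.2100)
q' = (-0.5913, -0.3586, -0.3092, -0.6529)
v' = (-0.9667, -0.3533, 0.1400)
ω' = (0.4044, 0.9268, -1.5733)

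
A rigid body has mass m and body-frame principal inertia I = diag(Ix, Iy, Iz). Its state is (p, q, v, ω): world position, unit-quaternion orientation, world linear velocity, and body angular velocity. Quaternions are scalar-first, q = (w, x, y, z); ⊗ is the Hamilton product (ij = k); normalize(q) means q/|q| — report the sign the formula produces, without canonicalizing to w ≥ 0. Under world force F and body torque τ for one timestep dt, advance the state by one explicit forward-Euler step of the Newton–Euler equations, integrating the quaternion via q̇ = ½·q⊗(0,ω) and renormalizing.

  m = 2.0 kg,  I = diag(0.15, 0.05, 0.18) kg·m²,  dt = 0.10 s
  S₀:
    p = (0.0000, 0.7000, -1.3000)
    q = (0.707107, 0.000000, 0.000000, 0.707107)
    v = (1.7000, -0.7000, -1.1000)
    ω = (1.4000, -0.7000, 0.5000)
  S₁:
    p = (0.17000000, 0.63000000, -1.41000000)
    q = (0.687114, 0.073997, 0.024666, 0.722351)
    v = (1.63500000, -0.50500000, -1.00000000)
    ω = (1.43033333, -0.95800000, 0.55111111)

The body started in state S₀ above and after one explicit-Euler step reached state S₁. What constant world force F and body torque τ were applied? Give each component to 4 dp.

F = (-1.3000, 3.9000, 2.0000)
τ = (0.0000, -0.1500, 0.1900)

Δv = v₁−v₀ = (-0.06500000, 0.19500000, 0.10000000)
m·(v₁−v₀)/dt = (-1.3000, 3.9000, 2.0000)
rate change Δω = (0.03033333, -0.25800000, 0.05111111)
applied torque τ = (0.0000, -0.1500, 0.1900)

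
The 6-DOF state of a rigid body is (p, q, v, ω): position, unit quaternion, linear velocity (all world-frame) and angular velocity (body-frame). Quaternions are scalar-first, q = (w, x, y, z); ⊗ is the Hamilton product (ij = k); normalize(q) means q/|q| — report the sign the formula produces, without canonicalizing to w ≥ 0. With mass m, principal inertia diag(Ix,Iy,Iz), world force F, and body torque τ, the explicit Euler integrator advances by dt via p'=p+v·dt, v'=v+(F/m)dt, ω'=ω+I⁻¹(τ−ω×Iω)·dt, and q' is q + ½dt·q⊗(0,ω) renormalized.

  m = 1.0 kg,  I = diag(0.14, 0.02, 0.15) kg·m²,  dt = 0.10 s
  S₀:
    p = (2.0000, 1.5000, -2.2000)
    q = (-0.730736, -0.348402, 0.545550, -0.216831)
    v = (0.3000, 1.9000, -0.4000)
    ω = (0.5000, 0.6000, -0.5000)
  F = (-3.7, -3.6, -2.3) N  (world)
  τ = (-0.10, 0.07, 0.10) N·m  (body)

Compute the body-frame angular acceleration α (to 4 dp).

α = (-0.4357, 3.3750, 0.9067)

gyro term ω×Iω = (-0.0390, 0.0025, -0.0360)
α = I⁻¹(τ − ω×Iω) = (-0.4357, 3.3750, 0.9067)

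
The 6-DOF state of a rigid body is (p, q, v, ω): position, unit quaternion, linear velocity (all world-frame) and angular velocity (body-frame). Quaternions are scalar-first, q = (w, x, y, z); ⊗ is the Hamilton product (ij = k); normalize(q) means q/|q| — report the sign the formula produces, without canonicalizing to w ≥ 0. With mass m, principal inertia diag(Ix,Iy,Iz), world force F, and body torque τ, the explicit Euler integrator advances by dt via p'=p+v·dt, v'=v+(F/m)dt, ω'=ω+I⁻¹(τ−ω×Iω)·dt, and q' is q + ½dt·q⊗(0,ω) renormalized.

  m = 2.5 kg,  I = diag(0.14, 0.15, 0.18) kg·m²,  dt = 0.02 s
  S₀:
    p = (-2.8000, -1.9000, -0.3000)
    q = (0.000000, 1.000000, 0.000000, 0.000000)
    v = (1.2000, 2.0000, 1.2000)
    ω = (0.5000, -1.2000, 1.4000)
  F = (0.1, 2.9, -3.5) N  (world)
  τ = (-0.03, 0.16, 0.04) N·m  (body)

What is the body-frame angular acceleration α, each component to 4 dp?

ω×(Iω) gyroscopic = (-0.0504, -0.0280, -0.0060)
α = I⁻¹(τ − ω×Iω) = (0.1457, 1.2533, 0.2556)

α = (0.1457, 1.2533, 0.2556)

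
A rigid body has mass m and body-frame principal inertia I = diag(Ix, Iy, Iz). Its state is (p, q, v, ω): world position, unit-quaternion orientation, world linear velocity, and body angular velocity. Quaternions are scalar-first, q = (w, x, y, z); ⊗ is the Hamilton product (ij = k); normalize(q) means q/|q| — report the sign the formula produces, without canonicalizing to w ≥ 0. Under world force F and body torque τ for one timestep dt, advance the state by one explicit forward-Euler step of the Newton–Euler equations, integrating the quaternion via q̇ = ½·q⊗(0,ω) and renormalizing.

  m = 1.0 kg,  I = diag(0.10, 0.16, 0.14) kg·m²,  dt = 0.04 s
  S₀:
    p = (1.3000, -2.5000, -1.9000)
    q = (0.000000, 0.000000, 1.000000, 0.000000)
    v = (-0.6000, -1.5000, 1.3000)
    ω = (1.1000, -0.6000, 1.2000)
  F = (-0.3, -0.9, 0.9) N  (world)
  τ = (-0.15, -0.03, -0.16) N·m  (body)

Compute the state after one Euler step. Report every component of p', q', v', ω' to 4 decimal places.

p' = (1.2760, -2.5600, -1.8480)
q' = (0.0120, 0.0240, 0.9994, -0.0220)
v' = (-0.6120, -1.5360, 1.3360)
ω' = (1.0342, -0.5943, 1.1656)

α = I⁻¹(τ − ω×Iω) = (-1.6440, 0.1425, -0.8600)
ω + α·dt = (1.0342, -0.5943, 1.1656)
2q̇ = q⊗(0,ω) = (0.6000000, 1.2000000, 0.0000000, -1.1000000)
q' = normalize(q + ½dt·q⊗(0,ω)) = (0.0120, 0.0240, 0.9994, -0.0220)
a = (-0.3000, -0.9000, 0.9000)
new position p' = (1.2760, -2.5600, -1.8480)
new velocity v' = (-0.6120, -1.5360, 1.3360)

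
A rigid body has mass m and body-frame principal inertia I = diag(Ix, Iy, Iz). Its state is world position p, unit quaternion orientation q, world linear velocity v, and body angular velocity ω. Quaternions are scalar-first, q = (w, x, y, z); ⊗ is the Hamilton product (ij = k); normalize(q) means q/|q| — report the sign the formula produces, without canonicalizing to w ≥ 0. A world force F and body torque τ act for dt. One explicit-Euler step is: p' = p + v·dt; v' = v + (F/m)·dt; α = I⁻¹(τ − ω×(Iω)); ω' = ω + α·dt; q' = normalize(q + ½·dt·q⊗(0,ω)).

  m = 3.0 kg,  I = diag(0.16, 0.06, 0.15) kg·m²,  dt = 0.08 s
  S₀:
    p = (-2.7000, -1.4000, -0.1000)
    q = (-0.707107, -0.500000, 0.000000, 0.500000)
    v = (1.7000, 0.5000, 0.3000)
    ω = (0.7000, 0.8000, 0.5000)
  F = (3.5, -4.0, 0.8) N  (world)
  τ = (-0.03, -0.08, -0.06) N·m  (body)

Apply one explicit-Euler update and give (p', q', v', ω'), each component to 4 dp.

a = F/m = (1.1667, -1.3333, 0.2667)
p' = p + v·dt = (-2.5640, -1.3600, -0.0760)
v' = v + a·dt = (1.7933, 0.3933, 0.3213)
α = I⁻¹(τ − ω×Iω) = (-0.4125, -1.3917, -0.0267)
ω' = ω + α·dt = (0.6670, 0.6887, 0.4979)
2q̇ = q⊗(0,ω) = (0.1000000, -0.8949749, 0.0343144, -0.7535535)
q' = normalize(q + ½dt·q⊗(0,ω)) = (-0.7023, -0.5352, 0.0014, 0.4693)

p' = (-2.5640, -1.3600, -0.0760)
q' = (-0.7023, -0.5352, 0.0014, 0.4693)
v' = (1.7933, 0.3933, 0.3213)
ω' = (0.6670, 0.6887, 0.4979)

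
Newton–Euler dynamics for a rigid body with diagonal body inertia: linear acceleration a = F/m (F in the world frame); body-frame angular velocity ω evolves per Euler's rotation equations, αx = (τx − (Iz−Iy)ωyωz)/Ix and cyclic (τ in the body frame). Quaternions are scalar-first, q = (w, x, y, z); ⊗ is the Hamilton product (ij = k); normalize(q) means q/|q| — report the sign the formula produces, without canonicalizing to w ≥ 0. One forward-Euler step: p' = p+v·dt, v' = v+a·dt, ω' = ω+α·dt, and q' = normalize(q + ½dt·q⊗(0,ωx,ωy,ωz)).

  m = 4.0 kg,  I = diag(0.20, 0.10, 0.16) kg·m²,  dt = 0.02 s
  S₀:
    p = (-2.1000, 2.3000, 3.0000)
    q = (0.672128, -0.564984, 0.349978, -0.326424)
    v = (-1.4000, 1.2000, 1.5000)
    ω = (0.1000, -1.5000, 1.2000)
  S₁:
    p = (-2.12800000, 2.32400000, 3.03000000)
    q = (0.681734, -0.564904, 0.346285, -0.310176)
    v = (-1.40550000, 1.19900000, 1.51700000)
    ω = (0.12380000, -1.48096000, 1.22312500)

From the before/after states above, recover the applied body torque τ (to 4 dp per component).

τ = (0.1300, 0.1000, 0.2000)

ω₁ − ω₀ = (0.02380000, 0.01904000, 0.02312500)
ω₀×(Iω₀) = (-0.1080, 0.0048, 0.0150)
I·α + gyro = (0.1300, 0.1000, 0.2000)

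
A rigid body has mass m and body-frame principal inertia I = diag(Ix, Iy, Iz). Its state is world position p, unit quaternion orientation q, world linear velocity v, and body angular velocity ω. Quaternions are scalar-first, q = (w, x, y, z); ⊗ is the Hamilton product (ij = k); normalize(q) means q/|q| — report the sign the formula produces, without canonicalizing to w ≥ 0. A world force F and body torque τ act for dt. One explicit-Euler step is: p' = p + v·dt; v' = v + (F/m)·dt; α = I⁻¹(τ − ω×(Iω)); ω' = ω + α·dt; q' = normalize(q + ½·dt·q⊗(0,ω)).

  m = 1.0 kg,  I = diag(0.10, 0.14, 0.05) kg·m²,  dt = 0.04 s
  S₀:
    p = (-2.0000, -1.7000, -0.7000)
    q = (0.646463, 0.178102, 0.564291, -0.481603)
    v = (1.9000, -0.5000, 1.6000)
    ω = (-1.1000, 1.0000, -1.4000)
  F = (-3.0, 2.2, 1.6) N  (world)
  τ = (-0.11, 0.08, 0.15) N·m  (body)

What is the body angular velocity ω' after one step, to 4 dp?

ω' = (-1.1944, 1.0009, -1.2448)

ω×(Iω) gyroscopic = (0.1260, 0.0770, -0.0440)
angular accel α = (-2.3600, 0.0214, 3.8800)
ω + α·dt = (-1.1944, 1.0009, -1.2448)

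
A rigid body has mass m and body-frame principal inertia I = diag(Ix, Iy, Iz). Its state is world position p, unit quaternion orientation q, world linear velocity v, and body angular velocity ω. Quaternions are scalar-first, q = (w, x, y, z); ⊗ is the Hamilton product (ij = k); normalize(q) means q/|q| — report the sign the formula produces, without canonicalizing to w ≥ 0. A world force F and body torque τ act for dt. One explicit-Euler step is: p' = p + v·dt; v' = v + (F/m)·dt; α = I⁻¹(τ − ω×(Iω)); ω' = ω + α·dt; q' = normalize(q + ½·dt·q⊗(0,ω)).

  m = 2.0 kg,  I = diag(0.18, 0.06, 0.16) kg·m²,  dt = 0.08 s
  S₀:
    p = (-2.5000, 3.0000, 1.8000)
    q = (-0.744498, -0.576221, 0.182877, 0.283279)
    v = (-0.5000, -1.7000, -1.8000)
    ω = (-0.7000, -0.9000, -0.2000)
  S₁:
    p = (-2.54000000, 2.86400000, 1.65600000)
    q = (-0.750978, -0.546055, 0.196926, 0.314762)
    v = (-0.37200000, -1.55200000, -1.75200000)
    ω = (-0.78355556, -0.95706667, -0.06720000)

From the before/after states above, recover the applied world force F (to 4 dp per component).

Δv = v₁−v₀ = (0.12800000, 0.14800000, 0.04800000)
applied force F = (3.2000, 3.7000, 1.2000)

F = (3.2000, 3.7000, 1.2000)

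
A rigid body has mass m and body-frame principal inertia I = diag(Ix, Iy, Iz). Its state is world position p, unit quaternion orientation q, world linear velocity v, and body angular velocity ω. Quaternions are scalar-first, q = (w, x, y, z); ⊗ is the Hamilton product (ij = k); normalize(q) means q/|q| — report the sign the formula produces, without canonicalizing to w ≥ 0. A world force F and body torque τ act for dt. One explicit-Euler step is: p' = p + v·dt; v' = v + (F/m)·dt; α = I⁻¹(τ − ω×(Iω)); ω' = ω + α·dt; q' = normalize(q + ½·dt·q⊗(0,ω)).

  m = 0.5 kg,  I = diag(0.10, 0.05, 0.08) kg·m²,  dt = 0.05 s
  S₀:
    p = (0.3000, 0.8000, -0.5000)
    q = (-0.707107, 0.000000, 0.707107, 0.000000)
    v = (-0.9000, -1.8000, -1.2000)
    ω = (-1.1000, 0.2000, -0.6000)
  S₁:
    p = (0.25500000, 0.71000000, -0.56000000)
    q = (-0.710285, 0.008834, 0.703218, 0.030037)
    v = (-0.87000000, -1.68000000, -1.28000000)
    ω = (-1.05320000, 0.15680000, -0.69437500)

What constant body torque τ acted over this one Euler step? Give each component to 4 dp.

τ = (0.0900, -0.0300, -0.1400)

Δω = ω₁−ω₀ = (0.04680000, -0.04320000, -0.09437500)
precession coupling = (-0.0036, 0.0132, 0.0110)
τ = I·(Δω/dt) + ω₀×(Iω₀) = (0.0900, -0.0300, -0.1400)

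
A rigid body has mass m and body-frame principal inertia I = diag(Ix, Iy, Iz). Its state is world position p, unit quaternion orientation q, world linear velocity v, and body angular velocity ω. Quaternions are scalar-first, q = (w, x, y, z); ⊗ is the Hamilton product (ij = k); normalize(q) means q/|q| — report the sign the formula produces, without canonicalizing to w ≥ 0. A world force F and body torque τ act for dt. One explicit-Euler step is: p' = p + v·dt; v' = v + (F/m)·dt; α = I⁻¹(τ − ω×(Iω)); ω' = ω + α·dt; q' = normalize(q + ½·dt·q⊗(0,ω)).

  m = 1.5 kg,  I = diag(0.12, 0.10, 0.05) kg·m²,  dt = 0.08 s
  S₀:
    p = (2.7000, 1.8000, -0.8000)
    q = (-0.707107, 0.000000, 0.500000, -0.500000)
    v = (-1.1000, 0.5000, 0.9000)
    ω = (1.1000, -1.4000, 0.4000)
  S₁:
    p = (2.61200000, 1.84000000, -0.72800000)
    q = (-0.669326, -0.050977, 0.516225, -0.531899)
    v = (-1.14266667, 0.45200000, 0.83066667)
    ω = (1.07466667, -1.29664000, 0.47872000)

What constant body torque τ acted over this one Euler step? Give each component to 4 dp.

τ = (-0.0100, 0.1600, 0.0800)

ω₁ − ω₀ = (-0.02533333, 0.10336000, 0.07872000)
τ = I·(Δω/dt) + ω₀×(Iω₀) = (-0.0100, 0.1600, 0.0800)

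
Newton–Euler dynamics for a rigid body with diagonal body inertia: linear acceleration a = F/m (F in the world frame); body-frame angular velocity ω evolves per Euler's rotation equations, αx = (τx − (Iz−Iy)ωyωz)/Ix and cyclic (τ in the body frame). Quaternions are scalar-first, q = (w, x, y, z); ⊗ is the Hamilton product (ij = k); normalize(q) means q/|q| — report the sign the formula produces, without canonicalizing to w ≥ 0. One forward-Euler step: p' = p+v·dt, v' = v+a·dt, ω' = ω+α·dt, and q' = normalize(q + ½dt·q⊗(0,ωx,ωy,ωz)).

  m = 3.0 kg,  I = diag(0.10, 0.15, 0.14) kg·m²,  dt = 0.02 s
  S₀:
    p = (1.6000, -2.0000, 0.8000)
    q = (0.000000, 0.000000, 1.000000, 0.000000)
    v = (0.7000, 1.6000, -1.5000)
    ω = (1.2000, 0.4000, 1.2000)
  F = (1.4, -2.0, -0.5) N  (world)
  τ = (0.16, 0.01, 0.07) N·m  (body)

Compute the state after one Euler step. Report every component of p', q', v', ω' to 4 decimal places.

gyro term ω×Iω = (-0.0048, -0.0576, 0.0240)
angular accel α = (1.6480, 0.4507, 0.3286)
ω + α·dt = (1.2330, 0.4090, 1.2066)
2q̇ = q⊗(0,ω) = (-0.4000000, 1.2000000, 0.0000000, -1.2000000)
q + ½dt·q⊗(0,ω), renormalized = (-0.0040, 0.0120, 0.9998, -0.0120)
a = F/m = (0.4667, -0.6667, -0.1667)
new position p' = (1.6140, -1.9680, 0.7700)
v + (F/m)dt = (0.7093, 1.5867, -1.5033)

p' = (1.6140, -1.9680, 0.7700)
q' = (-0.0040, 0.0120, 0.9998, -0.0120)
v' = (0.7093, 1.5867, -1.5033)
ω' = (1.2330, 0.4090, 1.2066)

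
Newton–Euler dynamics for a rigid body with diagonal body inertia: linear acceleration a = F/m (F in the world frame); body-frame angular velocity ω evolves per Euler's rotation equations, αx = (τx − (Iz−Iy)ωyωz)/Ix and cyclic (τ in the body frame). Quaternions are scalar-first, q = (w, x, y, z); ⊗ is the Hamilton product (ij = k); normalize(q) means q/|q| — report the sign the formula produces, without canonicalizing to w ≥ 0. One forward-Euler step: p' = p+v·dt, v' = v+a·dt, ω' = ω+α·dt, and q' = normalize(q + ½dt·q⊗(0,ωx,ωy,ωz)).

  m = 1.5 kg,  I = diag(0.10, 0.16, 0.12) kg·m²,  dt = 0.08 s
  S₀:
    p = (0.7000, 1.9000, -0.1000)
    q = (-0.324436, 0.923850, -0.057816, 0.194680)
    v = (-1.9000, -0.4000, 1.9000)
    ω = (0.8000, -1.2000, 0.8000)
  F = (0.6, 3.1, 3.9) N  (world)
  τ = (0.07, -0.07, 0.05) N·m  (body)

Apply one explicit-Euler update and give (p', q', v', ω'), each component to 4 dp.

gyro term ω×Iω = (0.0384, -0.0128, -0.0576)
(τ − ω×Iω)/I = (0.3160, -0.3575, 0.8967)
ω' = ω + α·dt = (0.8253, -1.2286, 0.8717)
2q̇ = q⊗(0,ω) = (-0.9642032, -0.0721856, -0.1940128, -1.3219160)
q' = normalize(q + ½dt·q⊗(0,ω)) = (-0.3622, 0.9190, -0.0654, 0.1415)
a = F/m = (0.4000, 2.0667, 2.6000)
p' = p + v·dt = (0.5480, 1.8680, 0.0520)
v + (F/m)dt = (-1.8680, -0.2347, 2.1080)

p' = (0.5480, 1.8680, 0.0520)
q' = (-0.3622, 0.9190, -0.0654, 0.1415)
v' = (-1.8680, -0.2347, 2.1080)
ω' = (0.8253, -1.2286, 0.8717)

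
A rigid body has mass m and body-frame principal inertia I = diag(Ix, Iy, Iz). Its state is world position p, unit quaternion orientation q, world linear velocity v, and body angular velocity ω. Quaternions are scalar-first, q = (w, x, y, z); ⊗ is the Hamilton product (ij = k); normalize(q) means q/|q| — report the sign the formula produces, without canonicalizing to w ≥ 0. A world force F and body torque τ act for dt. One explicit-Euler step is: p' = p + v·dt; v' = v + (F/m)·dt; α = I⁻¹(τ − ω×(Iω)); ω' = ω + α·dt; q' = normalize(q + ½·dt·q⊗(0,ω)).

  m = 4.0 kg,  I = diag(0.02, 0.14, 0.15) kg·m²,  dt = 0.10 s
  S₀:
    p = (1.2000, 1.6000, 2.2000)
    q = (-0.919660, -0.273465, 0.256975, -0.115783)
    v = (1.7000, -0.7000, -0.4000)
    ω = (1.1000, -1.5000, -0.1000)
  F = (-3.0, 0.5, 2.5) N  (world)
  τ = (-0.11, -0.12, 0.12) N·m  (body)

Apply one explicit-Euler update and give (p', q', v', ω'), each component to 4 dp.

linear accel F/m = (-0.7500, 0.1250, 0.6250)
p' = p + v·dt = (1.3700, 1.5300, 2.1600)
v + (F/m)dt = (1.6250, -0.6875, -0.3375)
gyro term ω×Iω = (0.0015, 0.0143, -0.1980)
(τ − ω×Iω)/I = (-5.5750, -0.9593, 2.1200)
ω' = ω + α·dt = (0.5425, -1.5959, 0.1120)
Hamilton product q⊗(0,ω) = (0.6746957, -1.2109980, 1.2247822, 0.2194910)
q + ½dt·q⊗(0,ω), renormalized = (-0.8821, -0.3326, 0.3168, -0.1044)

p' = (1.3700, 1.5300, 2.1600)
q' = (-0.8821, -0.3326, 0.3168, -0.1044)
v' = (1.6250, -0.6875, -0.3375)
ω' = (0.5425, -1.5959, 0.1120)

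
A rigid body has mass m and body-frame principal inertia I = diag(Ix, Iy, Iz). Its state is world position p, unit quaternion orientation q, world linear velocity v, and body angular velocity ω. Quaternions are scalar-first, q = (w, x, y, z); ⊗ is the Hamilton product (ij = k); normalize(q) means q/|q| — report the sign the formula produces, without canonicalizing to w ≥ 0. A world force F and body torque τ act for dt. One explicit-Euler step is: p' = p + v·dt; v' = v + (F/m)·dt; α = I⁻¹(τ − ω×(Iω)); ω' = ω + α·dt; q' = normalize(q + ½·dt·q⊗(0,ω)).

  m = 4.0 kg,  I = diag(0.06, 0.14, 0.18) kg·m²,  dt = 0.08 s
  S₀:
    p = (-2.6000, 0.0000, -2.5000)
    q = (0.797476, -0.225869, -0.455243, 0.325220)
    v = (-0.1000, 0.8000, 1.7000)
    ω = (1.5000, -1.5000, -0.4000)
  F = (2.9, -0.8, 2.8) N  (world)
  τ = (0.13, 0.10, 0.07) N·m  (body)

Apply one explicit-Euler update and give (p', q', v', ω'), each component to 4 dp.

p' = (-2.6080, 0.0640, -2.3640)
q' = (0.7860, -0.1507, -0.4854, 0.3520)
v' = (-0.0420, 0.7840, 1.7560)
ω' = (1.6413, -1.4840, -0.2889)

angular accel α = (1.7667, 0.2000, 1.3889)
ω + α·dt = (1.6413, -1.4840, -0.2889)
2q̇ = q⊗(0,ω) = (-0.2139730, 1.8661412, -0.7987316, 0.7026776)
updated quaternion q' = (0.7860, -0.1507, -0.4854, 0.3520)
new position p' = (-2.6080, 0.0640, -2.3640)
v + (F/m)dt = (-0.0420, 0.7840, 1.7560)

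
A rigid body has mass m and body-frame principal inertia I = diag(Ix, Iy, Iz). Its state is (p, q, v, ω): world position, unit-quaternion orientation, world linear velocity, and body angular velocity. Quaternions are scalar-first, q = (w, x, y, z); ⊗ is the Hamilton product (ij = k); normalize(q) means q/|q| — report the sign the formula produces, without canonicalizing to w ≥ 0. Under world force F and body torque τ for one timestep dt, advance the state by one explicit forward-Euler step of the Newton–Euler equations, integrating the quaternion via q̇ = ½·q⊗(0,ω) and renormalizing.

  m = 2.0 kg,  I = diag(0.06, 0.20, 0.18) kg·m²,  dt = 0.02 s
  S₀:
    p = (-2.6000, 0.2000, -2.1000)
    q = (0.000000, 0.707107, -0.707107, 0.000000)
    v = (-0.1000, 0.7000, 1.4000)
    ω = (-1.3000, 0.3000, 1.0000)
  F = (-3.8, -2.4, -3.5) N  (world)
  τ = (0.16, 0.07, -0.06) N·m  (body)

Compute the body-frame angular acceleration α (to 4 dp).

α = (2.7667, -0.4300, -0.0300)

gyro term ω×Iω = (-0.0060, 0.1560, -0.0546)
α = I⁻¹(τ − ω×Iω) = (2.7667, -0.4300, -0.0300)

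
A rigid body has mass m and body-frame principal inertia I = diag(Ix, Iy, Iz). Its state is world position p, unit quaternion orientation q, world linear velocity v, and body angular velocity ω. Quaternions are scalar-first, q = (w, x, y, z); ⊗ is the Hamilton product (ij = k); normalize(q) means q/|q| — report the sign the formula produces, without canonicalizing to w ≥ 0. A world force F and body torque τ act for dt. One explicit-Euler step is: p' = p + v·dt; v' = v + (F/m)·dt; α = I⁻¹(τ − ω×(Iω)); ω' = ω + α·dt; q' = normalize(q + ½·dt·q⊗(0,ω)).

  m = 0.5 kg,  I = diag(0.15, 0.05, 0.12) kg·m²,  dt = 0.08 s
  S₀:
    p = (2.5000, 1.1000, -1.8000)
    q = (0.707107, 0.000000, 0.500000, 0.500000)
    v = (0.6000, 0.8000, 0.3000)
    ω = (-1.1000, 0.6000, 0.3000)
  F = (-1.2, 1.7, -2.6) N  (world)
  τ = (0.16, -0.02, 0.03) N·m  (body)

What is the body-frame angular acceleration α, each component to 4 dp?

α = (0.9827, -0.2020, -0.3000)

ω×(Iω) gyroscopic = (0.0126, -0.0099, 0.0660)
angular accel α = (0.9827, -0.2020, -0.3000)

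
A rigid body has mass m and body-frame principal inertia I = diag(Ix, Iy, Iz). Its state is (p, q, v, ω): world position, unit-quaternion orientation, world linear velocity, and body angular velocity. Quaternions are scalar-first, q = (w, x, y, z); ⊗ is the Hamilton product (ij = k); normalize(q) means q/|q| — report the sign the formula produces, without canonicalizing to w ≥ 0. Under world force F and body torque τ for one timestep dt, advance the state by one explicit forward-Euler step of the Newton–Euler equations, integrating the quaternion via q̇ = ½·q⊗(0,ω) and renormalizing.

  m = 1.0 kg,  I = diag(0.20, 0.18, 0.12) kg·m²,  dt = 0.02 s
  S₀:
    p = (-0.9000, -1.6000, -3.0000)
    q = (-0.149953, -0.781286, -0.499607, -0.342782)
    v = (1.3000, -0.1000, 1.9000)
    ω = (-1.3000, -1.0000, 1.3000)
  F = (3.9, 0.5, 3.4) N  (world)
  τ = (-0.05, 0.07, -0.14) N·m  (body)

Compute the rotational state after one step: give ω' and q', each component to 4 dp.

ω×(Iω) gyroscopic = (0.0780, -0.1352, -0.0260)
angular accel α = (-0.6400, 1.1400, -0.9500)
ω' = ω + α·dt = (-1.3128, -0.9772, 1.2810)
Hamilton product q⊗(0,ω) = (-1.0696622, -0.7973322, 1.6112414, -0.0631420)
q' = normalize(q + ½dt·q⊗(0,ω)) = (-0.1606, -0.7891, -0.4834, -0.3433)

ω' = (-1.3128, -0.9772, 1.2810)
q' = (-0.1606, -0.7891, -0.4834, -0.3433)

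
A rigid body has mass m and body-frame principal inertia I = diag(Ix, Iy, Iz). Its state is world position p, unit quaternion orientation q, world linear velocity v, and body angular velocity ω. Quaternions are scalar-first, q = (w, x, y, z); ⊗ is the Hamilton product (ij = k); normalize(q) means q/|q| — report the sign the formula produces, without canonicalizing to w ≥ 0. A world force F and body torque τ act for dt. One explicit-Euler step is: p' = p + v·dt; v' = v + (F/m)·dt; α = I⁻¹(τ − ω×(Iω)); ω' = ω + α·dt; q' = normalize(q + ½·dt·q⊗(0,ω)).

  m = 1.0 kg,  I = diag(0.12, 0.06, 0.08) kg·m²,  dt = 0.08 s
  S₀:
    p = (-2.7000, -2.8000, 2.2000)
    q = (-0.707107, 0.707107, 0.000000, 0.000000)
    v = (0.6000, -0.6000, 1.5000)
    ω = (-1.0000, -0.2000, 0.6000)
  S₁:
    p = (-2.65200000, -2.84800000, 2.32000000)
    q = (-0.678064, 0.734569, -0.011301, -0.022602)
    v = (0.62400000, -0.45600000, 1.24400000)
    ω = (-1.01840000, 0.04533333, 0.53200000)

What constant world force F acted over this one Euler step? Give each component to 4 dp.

velocity change Δv = (0.02400000, 0.14400000, -0.25600000)
applied force F = (0.3000, 1.8000, -3.2000)

F = (0.3000, 1.8000, -3.2000)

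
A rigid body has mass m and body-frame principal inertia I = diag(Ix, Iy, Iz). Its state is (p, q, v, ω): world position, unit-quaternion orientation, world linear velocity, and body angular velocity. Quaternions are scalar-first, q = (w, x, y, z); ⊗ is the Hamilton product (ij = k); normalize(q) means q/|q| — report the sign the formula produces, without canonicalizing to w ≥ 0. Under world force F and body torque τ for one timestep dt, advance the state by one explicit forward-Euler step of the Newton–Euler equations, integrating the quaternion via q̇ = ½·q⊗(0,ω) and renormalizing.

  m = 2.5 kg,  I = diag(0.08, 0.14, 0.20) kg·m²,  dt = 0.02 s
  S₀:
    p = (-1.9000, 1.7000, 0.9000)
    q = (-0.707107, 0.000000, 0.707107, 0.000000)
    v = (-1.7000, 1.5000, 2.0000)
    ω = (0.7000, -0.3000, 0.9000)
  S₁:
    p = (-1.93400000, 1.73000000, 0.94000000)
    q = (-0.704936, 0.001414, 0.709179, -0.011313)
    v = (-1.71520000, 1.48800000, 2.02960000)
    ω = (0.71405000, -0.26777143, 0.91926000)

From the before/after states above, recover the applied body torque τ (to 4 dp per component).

τ = (0.0400, 0.1500, 0.1800)

ω₁ − ω₀ = (0.01405000, 0.03222857, 0.01926000)
ω₀×(Iω₀) = (-0.0162, -0.0756, -0.0126)
I·α + gyro = (0.0400, 0.1500, 0.1800)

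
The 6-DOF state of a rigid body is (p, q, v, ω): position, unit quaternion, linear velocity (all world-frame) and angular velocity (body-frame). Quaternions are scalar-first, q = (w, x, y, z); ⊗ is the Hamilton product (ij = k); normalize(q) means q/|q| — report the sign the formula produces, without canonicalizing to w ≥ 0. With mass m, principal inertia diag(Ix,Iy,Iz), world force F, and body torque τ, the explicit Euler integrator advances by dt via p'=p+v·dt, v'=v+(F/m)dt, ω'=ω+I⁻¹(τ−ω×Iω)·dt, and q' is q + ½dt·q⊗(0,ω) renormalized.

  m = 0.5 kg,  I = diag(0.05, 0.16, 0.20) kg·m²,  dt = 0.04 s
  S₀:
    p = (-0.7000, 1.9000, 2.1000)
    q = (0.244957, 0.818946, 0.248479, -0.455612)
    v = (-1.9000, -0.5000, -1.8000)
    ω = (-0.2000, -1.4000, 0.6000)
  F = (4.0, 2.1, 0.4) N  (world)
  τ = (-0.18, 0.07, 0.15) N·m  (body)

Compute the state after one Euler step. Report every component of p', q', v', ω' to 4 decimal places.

p' = (-0.7760, 1.8800, 2.0280)
q' = (0.2605, 0.8078, 0.2335, -0.4744)
v' = (-1.5800, -0.3320, -1.7680)
ω' = (-0.3171, -1.3870, 0.6238)

α = I⁻¹(τ − ω×Iω) = (-2.9280, 0.3250, 0.5960)
ω' = ω + α·dt = (-0.3171, -1.3870, 0.6238)
2q̇ = q⊗(0,ω) = (0.7850270, -0.5377608, -0.7431850, -0.9498544)
q + ½dt·q⊗(0,ω), renormalized = (0.2605, 0.8078, 0.2335, -0.4744)
linear accel F/m = (8.0000, 4.2000, 0.8000)
new position p' = (-0.7760, 1.8800, 2.0280)
new velocity v' = (-1.5800, -0.3320, -1.7680)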